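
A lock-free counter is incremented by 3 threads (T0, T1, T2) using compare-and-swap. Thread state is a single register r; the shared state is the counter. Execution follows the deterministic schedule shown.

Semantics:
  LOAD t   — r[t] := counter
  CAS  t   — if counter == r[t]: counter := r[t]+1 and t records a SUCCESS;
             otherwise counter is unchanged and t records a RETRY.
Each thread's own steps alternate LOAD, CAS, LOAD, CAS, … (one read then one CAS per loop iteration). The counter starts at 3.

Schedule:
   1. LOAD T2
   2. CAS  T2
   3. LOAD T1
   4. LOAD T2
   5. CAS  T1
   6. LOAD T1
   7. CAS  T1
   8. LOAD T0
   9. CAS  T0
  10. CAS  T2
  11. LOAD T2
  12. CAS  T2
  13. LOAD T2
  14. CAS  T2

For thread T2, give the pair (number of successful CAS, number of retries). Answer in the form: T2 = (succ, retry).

[1] T2.load  rd  (counter 3, T2.r 3)
[2] T2.cas  hit  (counter 4, T2.r 3)
[3] T1.load  rd  (counter 4, T1.r 4)
[4] T2.load  rd  (counter 4, T2.r 4)
[5] T1.cas  hit  (counter 5, T1.r 4)
[6] T1.load  rd  (counter 5, T1.r 5)
[7] T1.cas  hit  (counter 6, T1.r 5)
[8] T0.load  rd  (counter 6, T0.r 6)
[9] T0.cas  hit  (counter 7, T0.r 6)
[10] T2.cas  miss  (counter 7, T2.r 4)
[11] T2.load  rd  (counter 7, T2.r 7)
[12] T2.cas  hit  (counter 8, T2.r 7)
[13] T2.load  rd  (counter 8, T2.r 8)
[14] T2.cas  hit  (counter 9, T2.r 8)

T2 = (3, 1)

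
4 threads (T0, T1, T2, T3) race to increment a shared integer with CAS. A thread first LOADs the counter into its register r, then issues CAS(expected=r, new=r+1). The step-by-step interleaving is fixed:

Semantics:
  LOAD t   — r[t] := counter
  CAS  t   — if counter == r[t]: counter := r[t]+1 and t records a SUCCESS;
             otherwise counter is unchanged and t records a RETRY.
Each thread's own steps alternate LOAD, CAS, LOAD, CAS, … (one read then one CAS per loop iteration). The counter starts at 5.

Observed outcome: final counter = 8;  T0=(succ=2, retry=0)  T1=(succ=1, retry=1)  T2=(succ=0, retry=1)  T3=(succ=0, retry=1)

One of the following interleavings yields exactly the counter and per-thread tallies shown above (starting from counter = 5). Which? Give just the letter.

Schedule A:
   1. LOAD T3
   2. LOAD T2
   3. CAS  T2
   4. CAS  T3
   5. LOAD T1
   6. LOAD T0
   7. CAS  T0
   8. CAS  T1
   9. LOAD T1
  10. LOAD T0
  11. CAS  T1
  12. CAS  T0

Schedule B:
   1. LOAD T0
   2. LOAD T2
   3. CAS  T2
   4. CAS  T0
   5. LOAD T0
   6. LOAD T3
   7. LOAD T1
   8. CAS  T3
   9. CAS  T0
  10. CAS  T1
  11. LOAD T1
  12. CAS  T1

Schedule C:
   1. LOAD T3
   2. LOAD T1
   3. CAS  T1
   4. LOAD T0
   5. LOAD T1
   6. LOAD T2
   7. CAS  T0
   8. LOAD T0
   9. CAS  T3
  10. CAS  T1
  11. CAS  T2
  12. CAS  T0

C

Tracing schedule C:
T3 LOAD — after: cnt=5, r=5 — load
T1 LOAD — after: cnt=5, r=5 — load
T1 CAS — after: cnt=6, r=5 — ok
T0 LOAD — after: cnt=6, r=6 — load
T1 LOAD — after: cnt=6, r=6 — load
T2 LOAD — after: cnt=6, r=6 — load
T0 CAS — after: cnt=7, r=6 — ok
T0 LOAD — after: cnt=7, r=7 — load
T3 CAS — after: cnt=7, r=5 — retry
T1 CAS — after: cnt=7, r=6 — retry
T2 CAS — after: cnt=7, r=6 — retry
T0 CAS — after: cnt=8, r=7 — ok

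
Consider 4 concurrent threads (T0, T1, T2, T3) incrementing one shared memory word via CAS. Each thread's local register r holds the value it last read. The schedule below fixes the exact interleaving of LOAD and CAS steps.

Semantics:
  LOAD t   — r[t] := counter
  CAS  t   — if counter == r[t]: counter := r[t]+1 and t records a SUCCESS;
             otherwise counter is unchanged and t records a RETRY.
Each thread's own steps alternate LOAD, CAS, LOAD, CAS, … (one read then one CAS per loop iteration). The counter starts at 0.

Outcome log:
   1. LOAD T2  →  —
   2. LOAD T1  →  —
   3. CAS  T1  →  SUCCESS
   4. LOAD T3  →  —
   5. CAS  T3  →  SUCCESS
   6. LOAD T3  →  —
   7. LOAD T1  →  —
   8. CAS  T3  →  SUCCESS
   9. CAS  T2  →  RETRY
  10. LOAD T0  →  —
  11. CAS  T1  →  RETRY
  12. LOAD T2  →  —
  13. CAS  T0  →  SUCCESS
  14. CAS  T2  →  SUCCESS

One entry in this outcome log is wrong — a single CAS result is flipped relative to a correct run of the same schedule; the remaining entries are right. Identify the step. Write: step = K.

Reference trace:
step 1: T2 LOAD ⇒ load; ctr=0 reg=0
step 2: T1 LOAD ⇒ load; ctr=0 reg=0
step 3: T1 CAS ⇒ ok; ctr=1 reg=0
step 4: T3 LOAD ⇒ load; ctr=1 reg=1
step 5: T3 CAS ⇒ ok; ctr=2 reg=1
step 6: T3 LOAD ⇒ load; ctr=2 reg=2
step 7: T1 LOAD ⇒ load; ctr=2 reg=2
step 8: T3 CAS ⇒ ok; ctr=3 reg=2
step 9: T2 CAS ⇒ retry; ctr=3 reg=0
step 10: T0 LOAD ⇒ load; ctr=3 reg=3
step 11: T1 CAS ⇒ retry; ctr=3 reg=2
step 12: T2 LOAD ⇒ load; ctr=3 reg=3
step 13: T0 CAS ⇒ ok; ctr=4 reg=3
step 14: T2 CAS ⇒ retry; ctr=4 reg=3
Mismatch at 14.

step = 14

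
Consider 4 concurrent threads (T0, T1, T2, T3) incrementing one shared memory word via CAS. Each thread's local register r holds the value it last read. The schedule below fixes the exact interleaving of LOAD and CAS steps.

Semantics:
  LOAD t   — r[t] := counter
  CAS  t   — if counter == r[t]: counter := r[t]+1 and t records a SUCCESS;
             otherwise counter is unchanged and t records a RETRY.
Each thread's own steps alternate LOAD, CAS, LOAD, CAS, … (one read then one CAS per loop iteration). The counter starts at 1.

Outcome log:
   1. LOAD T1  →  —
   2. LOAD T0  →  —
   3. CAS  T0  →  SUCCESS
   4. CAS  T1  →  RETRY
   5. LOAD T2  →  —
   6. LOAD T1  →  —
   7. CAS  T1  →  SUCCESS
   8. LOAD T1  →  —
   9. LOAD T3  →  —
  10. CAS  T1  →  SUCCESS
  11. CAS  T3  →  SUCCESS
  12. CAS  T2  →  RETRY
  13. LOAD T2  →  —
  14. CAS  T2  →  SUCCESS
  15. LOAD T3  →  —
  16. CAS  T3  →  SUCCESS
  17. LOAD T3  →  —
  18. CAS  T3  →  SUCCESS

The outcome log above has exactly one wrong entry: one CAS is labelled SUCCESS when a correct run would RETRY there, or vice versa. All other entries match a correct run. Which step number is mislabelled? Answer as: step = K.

step = 11

Re-executing:
T1 LOAD — after: cnt=1, r=1 — load
T0 LOAD — after: cnt=1, r=1 — load
T0 CAS — after: cnt=2, r=1 — ok
T1 CAS — after: cnt=2, r=1 — retry
T2 LOAD — after: cnt=2, r=2 — load
T1 LOAD — after: cnt=2, r=2 — load
T1 CAS — after: cnt=3, r=2 — ok
T1 LOAD — after: cnt=3, r=3 — load
T3 LOAD — after: cnt=3, r=3 — load
T1 CAS — after: cnt=4, r=3 — ok
T3 CAS — after: cnt=4, r=3 — retry
T2 CAS — after: cnt=4, r=2 — retry
T2 LOAD — after: cnt=4, r=4 — load
T2 CAS — after: cnt=5, r=4 — ok
T3 LOAD — after: cnt=5, r=5 — load
T3 CAS — after: cnt=6, r=5 — ok
T3 LOAD — after: cnt=6, r=6 — load
T3 CAS — after: cnt=7, r=6 — ok
Mismatch at 11.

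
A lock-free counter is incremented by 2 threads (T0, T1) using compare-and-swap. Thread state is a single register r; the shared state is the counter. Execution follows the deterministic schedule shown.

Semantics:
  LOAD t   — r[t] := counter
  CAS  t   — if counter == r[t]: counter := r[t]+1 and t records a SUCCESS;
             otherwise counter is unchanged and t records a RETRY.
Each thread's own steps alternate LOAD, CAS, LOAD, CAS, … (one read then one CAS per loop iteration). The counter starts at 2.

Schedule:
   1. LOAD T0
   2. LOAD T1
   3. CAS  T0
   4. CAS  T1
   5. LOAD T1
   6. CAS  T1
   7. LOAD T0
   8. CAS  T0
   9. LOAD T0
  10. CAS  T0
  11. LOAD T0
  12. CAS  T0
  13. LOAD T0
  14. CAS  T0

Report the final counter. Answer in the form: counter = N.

counter = 8

   1) LOAD T0:  M=2  r_T0=2
   2) LOAD T1:  M=2  r_T1=2
   3) CAS  T0:  M=3  r_T0=2 ✓
   4) CAS  T1:  M=3  r_T1=2 ✗
   5) LOAD T1:  M=3  r_T1=3
   6) CAS  T1:  M=4  r_T1=3 ✓
   7) LOAD T0:  M=4  r_T0=4
   8) CAS  T0:  M=5  r_T0=4 ✓
   9) LOAD T0:  M=5  r_T0=5
  10) CAS  T0:  M=6  r_T0=5 ✓
  11) LOAD T0:  M=6  r_T0=6
  12) CAS  T0:  M=7  r_T0=6 ✓
  13) LOAD T0:  M=7  r_T0=7
  14) CAS  T0:  M=8  r_T0=7 ✓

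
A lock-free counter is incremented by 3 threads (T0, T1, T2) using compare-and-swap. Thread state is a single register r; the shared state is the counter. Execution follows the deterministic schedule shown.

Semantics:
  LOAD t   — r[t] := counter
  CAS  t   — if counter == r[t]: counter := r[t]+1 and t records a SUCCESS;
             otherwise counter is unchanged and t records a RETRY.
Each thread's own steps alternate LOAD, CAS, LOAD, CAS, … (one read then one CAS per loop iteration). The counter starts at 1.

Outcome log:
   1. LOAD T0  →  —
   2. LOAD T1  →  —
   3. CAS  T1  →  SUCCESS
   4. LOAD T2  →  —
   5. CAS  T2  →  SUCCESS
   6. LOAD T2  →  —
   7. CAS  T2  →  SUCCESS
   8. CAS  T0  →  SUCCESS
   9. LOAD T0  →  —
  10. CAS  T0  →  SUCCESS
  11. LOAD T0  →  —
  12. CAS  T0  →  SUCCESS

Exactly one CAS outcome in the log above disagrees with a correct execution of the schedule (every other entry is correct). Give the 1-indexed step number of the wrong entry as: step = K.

Reference trace:
step 1: T0 LOAD ⇒ load; ctr=1 reg=1
step 2: T1 LOAD ⇒ load; ctr=1 reg=1
step 3: T1 CAS ⇒ ok; ctr=2 reg=1
step 4: T2 LOAD ⇒ load; ctr=2 reg=2
step 5: T2 CAS ⇒ ok; ctr=3 reg=2
step 6: T2 LOAD ⇒ load; ctr=3 reg=3
step 7: T2 CAS ⇒ ok; ctr=4 reg=3
step 8: T0 CAS ⇒ retry; ctr=4 reg=1
step 9: T0 LOAD ⇒ load; ctr=4 reg=4
step 10: T0 CAS ⇒ ok; ctr=5 reg=4
step 11: T0 LOAD ⇒ load; ctr=5 reg=5
step 12: T0 CAS ⇒ ok; ctr=6 reg=5
Log disagrees first at step 8.

step = 8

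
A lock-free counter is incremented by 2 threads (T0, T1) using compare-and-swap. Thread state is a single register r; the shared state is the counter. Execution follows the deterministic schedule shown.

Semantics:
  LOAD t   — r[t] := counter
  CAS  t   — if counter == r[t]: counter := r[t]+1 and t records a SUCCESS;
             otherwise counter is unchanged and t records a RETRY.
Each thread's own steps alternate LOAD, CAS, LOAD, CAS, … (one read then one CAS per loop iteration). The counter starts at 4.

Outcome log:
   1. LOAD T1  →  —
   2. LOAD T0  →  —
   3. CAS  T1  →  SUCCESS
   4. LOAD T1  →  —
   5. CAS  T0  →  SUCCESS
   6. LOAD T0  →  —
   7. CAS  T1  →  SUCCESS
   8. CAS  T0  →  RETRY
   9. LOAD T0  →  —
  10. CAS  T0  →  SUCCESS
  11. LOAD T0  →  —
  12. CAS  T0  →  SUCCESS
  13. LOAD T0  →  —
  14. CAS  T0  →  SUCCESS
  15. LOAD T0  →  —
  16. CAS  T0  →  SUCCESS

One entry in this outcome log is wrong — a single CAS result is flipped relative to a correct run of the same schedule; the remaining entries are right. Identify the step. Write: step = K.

Correct run:
   1) LOAD T1:  M=4  r_T1=4
   2) LOAD T0:  M=4  r_T0=4
   3) CAS  T1:  M=5  r_T1=4 ✓
   4) LOAD T1:  M=5  r_T1=5
   5) CAS  T0:  M=5  r_T0=4 ✗
   6) LOAD T0:  M=5  r_T0=5
   7) CAS  T1:  M=6  r_T1=5 ✓
   8) CAS  T0:  M=6  r_T0=5 ✗
   9) LOAD T0:  M=6  r_T0=6
  10) CAS  T0:  M=7  r_T0=6 ✓
  11) LOAD T0:  M=7  r_T0=7
  12) CAS  T0:  M=8  r_T0=7 ✓
  13) LOAD T0:  M=8  r_T0=8
  14) CAS  T0:  M=9  r_T0=8 ✓
  15) LOAD T0:  M=9  r_T0=9
  16) CAS  T0:  M=10  r_T0=9 ✓
Mismatch at 5.

step = 5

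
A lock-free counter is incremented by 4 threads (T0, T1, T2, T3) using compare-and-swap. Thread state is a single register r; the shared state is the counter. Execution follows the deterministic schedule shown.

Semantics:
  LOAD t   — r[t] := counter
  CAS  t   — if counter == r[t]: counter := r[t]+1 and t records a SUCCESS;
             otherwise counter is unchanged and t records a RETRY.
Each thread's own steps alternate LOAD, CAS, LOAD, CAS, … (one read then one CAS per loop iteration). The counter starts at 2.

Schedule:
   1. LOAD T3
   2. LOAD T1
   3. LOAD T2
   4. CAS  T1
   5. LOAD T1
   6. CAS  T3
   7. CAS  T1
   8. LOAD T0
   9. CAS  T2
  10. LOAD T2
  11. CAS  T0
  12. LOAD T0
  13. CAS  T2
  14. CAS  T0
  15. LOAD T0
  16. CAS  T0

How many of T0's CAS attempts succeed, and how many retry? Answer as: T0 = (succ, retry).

1. LOAD T3 → mem=2 r[T3]=2 [LOAD]
2. LOAD T1 → mem=2 r[T1]=2 [LOAD]
3. LOAD T2 → mem=2 r[T2]=2 [LOAD]
4. CAS T1 → mem=3 r[T1]=2 [OK]
5. LOAD T1 → mem=3 r[T1]=3 [LOAD]
6. CAS T3 → mem=3 r[T3]=2 [RETRY]
7. CAS T1 → mem=4 r[T1]=3 [OK]
8. LOAD T0 → mem=4 r[T0]=4 [LOAD]
9. CAS T2 → mem=4 r[T2]=2 [RETRY]
10. LOAD T2 → mem=4 r[T2]=4 [LOAD]
11. CAS T0 → mem=5 r[T0]=4 [OK]
12. LOAD T0 → mem=5 r[T0]=5 [LOAD]
13. CAS T2 → mem=5 r[T2]=4 [RETRY]
14. CAS T0 → mem=6 r[T0]=5 [OK]
15. LOAD T0 → mem=6 r[T0]=6 [LOAD]
16. CAS T0 → mem=7 r[T0]=6 [OK]

T0 = (3, 0)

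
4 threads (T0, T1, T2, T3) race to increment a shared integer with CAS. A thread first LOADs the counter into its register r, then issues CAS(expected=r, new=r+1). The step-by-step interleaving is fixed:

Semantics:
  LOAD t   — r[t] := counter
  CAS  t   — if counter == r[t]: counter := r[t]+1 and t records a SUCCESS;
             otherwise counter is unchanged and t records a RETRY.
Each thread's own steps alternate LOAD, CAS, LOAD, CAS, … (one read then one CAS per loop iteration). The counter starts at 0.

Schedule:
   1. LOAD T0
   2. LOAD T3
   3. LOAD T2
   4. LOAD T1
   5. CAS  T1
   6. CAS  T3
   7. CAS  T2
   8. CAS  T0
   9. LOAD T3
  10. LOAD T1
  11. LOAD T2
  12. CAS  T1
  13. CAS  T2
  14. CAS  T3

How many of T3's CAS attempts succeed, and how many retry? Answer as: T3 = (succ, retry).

T3 = (0, 2)

#1 T0 reads 0
#2 T3 reads 0
#3 T2 reads 0
#4 T1 reads 0
#5 T1 CAS(0→1) writes; counter now 1
#6 T3 CAS(0→1) fails; counter now 1
#7 T2 CAS(0→1) fails; counter now 1
#8 T0 CAS(0→1) fails; counter now 1
#9 T3 reads 1
#10 T1 reads 1
#11 T2 reads 1
#12 T1 CAS(1→2) writes; counter now 2
#13 T2 CAS(1→2) fails; counter now 2
#14 T3 CAS(1→2) fails; counter now 2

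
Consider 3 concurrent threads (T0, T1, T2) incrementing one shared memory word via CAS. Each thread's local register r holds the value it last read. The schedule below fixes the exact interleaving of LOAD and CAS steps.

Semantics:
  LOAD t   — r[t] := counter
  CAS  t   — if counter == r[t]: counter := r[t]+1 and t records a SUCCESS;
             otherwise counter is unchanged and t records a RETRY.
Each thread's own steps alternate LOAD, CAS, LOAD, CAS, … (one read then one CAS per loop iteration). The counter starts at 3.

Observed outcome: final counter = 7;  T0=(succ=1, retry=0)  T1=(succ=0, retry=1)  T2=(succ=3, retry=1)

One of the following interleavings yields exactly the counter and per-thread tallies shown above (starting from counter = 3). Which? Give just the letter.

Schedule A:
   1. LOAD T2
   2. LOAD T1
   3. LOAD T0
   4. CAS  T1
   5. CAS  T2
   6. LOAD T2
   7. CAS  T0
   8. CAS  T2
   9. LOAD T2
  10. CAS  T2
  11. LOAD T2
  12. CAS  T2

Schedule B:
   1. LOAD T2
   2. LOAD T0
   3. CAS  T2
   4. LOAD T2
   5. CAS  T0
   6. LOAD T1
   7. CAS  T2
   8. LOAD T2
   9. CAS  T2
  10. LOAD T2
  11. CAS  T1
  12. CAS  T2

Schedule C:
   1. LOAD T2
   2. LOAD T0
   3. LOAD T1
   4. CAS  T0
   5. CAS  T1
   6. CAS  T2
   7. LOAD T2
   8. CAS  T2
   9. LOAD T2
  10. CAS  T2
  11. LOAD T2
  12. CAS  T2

C

Run C:
   1) LOAD T2:  M=3  r_T2=3
   2) LOAD T0:  M=3  r_T0=3
   3) LOAD T1:  M=3  r_T1=3
   4) CAS  T0:  M=4  r_T0=3 ✓
   5) CAS  T1:  M=4  r_T1=3 ✗
   6) CAS  T2:  M=4  r_T2=3 ✗
   7) LOAD T2:  M=4  r_T2=4
   8) CAS  T2:  M=5  r_T2=4 ✓
   9) LOAD T2:  M=5  r_T2=5
  10) CAS  T2:  M=6  r_T2=5 ✓
  11) LOAD T2:  M=6  r_T2=6
  12) CAS  T2:  M=7  r_T2=6 ✓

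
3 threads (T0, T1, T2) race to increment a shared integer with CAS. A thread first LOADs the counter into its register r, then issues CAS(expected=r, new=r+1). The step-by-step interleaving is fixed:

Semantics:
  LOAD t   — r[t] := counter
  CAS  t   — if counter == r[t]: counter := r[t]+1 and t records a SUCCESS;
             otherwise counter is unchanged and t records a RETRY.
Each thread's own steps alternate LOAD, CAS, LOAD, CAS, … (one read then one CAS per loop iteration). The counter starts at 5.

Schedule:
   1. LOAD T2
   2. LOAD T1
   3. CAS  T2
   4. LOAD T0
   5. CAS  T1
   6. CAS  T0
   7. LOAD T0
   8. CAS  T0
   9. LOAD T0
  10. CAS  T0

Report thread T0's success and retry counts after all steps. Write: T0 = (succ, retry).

T2 LOAD — after: cnt=5, r=5 — load
T1 LOAD — after: cnt=5, r=5 — load
T2 CAS — after: cnt=6, r=5 — ok
T0 LOAD — after: cnt=6, r=6 — load
T1 CAS — after: cnt=6, r=5 — retry
T0 CAS — after: cnt=7, r=6 — ok
T0 LOAD — after: cnt=7, r=7 — load
T0 CAS — after: cnt=8, r=7 — ok
T0 LOAD — after: cnt=8, r=8 — load
T0 CAS — after: cnt=9, r=8 — ok

T0 = (3, 0)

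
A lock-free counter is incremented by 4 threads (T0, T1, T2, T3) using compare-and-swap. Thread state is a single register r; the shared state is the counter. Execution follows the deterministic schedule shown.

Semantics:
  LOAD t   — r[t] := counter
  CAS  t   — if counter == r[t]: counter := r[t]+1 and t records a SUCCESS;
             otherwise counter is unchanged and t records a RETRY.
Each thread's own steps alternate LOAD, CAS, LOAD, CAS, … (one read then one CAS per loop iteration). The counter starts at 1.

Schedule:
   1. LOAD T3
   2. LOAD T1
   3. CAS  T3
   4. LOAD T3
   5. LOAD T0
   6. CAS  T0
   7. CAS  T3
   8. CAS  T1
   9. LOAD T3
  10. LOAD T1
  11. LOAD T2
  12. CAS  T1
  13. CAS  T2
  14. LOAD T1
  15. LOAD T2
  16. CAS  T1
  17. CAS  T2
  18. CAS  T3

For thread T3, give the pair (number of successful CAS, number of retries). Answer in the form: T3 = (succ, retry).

T3 LOAD — after: cnt=1, r=1 — load
T1 LOAD — after: cnt=1, r=1 — load
T3 CAS — after: cnt=2, r=1 — ok
T3 LOAD — after: cnt=2, r=2 — load
T0 LOAD — after: cnt=2, r=2 — load
T0 CAS — after: cnt=3, r=2 — ok
T3 CAS — after: cnt=3, r=2 — retry
T1 CAS — after: cnt=3, r=1 — retry
T3 LOAD — after: cnt=3, r=3 — load
T1 LOAD — after: cnt=3, r=3 — load
T2 LOAD — after: cnt=3, r=3 — load
T1 CAS — after: cnt=4, r=3 — ok
T2 CAS — after: cnt=4, r=3 — retry
T1 LOAD — after: cnt=4, r=4 — load
T2 LOAD — after: cnt=4, r=4 — load
T1 CAS — after: cnt=5, r=4 — ok
T2 CAS — after: cnt=5, r=4 — retry
T3 CAS — after: cnt=5, r=3 — retry

T3 = (1, 2)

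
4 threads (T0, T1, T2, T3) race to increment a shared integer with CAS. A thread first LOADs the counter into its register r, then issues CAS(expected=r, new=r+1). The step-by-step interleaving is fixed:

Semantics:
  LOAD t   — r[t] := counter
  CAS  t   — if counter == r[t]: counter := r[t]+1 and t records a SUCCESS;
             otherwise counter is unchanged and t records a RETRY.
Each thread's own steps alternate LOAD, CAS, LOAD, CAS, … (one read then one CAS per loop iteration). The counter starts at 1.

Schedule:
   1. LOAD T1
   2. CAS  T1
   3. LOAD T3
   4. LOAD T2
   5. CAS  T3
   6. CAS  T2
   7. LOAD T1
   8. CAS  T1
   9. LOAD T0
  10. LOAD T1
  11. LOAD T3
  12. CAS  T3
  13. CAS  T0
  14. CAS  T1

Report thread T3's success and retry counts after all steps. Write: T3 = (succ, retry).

#1 T1 reads 1
#2 T1 CAS(1→2) writes; counter now 2
#3 T3 reads 2
#4 T2 reads 2
#5 T3 CAS(2→3) writes; counter now 3
#6 T2 CAS(2→3) fails; counter now 3
#7 T1 reads 3
#8 T1 CAS(3→4) writes; counter now 4
#9 T0 reads 4
#10 T1 reads 4
#11 T3 reads 4
#12 T3 CAS(4→5) writes; counter now 5
#13 T0 CAS(4→5) fails; counter now 5
#14 T1 CAS(4→5) fails; counter now 5

T3 = (2, 0)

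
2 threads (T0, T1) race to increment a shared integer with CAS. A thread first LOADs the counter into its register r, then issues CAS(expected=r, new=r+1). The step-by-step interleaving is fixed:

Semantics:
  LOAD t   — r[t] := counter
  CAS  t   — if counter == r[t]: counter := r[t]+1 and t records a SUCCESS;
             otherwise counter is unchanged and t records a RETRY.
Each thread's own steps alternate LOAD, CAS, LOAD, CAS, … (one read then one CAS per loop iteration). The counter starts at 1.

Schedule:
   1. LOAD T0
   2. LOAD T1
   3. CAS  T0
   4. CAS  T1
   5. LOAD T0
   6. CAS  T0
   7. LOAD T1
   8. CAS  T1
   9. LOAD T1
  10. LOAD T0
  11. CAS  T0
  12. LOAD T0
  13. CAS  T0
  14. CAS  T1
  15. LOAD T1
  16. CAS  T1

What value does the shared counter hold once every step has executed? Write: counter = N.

step 1: T0 LOAD ⇒ load; ctr=1 reg=1
step 2: T1 LOAD ⇒ load; ctr=1 reg=1
step 3: T0 CAS ⇒ ok; ctr=2 reg=1
step 4: T1 CAS ⇒ retry; ctr=2 reg=1
step 5: T0 LOAD ⇒ load; ctr=2 reg=2
step 6: T0 CAS ⇒ ok; ctr=3 reg=2
step 7: T1 LOAD ⇒ load; ctr=3 reg=3
step 8: T1 CAS ⇒ ok; ctr=4 reg=3
step 9: T1 LOAD ⇒ load; ctr=4 reg=4
step 10: T0 LOAD ⇒ load; ctr=4 reg=4
step 11: T0 CAS ⇒ ok; ctr=5 reg=4
step 12: T0 LOAD ⇒ load; ctr=5 reg=5
step 13: T0 CAS ⇒ ok; ctr=6 reg=5
step 14: T1 CAS ⇒ retry; ctr=6 reg=4
step 15: T1 LOAD ⇒ load; ctr=6 reg=6
step 16: T1 CAS ⇒ ok; ctr=7 reg=6

counter = 7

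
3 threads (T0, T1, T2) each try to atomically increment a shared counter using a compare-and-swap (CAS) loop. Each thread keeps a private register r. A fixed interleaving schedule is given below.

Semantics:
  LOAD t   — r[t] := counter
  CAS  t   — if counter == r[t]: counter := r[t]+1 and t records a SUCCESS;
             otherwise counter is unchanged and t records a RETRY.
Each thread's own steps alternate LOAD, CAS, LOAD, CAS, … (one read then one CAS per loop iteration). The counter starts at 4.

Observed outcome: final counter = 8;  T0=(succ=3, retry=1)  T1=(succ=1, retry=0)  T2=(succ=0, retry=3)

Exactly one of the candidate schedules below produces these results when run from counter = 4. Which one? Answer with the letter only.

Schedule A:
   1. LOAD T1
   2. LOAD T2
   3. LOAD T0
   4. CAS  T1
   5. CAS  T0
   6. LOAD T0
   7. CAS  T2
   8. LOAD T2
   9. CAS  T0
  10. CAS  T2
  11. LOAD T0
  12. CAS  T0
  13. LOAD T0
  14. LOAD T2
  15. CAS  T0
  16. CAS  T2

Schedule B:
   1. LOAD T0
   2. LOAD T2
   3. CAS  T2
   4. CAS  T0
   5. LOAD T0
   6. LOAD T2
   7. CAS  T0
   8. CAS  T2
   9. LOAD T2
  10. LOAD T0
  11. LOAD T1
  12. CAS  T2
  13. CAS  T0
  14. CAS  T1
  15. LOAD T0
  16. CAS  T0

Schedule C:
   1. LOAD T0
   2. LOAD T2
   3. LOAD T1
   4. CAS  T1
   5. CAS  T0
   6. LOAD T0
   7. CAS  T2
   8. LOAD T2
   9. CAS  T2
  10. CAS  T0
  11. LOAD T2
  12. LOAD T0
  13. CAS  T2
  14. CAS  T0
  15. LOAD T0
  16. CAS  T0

A

Run A:
T1 LOAD — after: cnt=4, r=4 — load
T2 LOAD — after: cnt=4, r=4 — load
T0 LOAD — after: cnt=4, r=4 — load
T1 CAS — after: cnt=5, r=4 — ok
T0 CAS — after: cnt=5, r=4 — retry
T0 LOAD — after: cnt=5, r=5 — load
T2 CAS — after: cnt=5, r=4 — retry
T2 LOAD — after: cnt=5, r=5 — load
T0 CAS — after: cnt=6, r=5 — ok
T2 CAS — after: cnt=6, r=5 — retry
T0 LOAD — after: cnt=6, r=6 — load
T0 CAS — after: cnt=7, r=6 — ok
T0 LOAD — after: cnt=7, r=7 — load
T2 LOAD — after: cnt=7, r=7 — load
T0 CAS — after: cnt=8, r=7 — ok
T2 CAS — after: cnt=8, r=7 — retry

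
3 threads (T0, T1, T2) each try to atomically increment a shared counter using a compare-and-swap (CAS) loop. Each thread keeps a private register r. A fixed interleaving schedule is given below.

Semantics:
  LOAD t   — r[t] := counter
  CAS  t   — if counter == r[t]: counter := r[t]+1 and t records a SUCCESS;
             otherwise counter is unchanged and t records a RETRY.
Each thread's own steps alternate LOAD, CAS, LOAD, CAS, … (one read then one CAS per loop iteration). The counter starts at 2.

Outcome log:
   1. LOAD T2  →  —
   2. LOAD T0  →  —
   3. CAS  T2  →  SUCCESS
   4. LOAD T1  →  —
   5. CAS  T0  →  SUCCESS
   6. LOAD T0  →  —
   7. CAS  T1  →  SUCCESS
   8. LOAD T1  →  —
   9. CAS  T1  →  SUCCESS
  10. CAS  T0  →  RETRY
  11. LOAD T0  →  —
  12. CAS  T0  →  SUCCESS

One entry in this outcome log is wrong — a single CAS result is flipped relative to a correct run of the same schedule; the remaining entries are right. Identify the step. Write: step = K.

Correct run:
step 1: T2 LOAD ⇒ load; ctr=2 reg=2
step 2: T0 LOAD ⇒ load; ctr=2 reg=2
step 3: T2 CAS ⇒ ok; ctr=3 reg=2
step 4: T1 LOAD ⇒ load; ctr=3 reg=3
step 5: T0 CAS ⇒ retry; ctr=3 reg=2
step 6: T0 LOAD ⇒ load; ctr=3 reg=3
step 7: T1 CAS ⇒ ok; ctr=4 reg=3
step 8: T1 LOAD ⇒ load; ctr=4 reg=4
step 9: T1 CAS ⇒ ok; ctr=5 reg=4
step 10: T0 CAS ⇒ retry; ctr=5 reg=3
step 11: T0 LOAD ⇒ load; ctr=5 reg=5
step 12: T0 CAS ⇒ ok; ctr=6 reg=5
Log disagrees first at step 5.

step = 5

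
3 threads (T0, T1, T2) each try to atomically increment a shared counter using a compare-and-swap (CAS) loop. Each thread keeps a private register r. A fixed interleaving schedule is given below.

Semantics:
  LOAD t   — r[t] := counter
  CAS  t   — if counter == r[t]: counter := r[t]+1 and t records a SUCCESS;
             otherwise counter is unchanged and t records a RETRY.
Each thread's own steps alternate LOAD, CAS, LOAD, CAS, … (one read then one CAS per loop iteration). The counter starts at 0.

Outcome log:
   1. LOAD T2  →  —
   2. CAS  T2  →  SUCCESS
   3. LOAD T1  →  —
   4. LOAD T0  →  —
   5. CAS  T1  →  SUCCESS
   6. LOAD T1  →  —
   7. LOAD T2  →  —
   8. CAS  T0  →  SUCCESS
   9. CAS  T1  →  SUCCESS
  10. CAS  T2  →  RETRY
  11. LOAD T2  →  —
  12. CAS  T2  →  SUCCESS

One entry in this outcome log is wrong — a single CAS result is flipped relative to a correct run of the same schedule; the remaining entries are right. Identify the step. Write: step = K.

Re-executing:
   1) LOAD T2:  M=0  r_T2=0
   2) CAS  T2:  M=1  r_T2=0 ✓
   3) LOAD T1:  M=1  r_T1=1
   4) LOAD T0:  M=1  r_T0=1
   5) CAS  T1:  M=2  r_T1=1 ✓
   6) LOAD T1:  M=2  r_T1=2
   7) LOAD T2:  M=2  r_T2=2
   8) CAS  T0:  M=2  r_T0=1 ✗
   9) CAS  T1:  M=3  r_T1=2 ✓
  10) CAS  T2:  M=3  r_T2=2 ✗
  11) LOAD T2:  M=3  r_T2=3
  12) CAS  T2:  M=4  r_T2=3 ✓
Mismatch at 8.

step = 8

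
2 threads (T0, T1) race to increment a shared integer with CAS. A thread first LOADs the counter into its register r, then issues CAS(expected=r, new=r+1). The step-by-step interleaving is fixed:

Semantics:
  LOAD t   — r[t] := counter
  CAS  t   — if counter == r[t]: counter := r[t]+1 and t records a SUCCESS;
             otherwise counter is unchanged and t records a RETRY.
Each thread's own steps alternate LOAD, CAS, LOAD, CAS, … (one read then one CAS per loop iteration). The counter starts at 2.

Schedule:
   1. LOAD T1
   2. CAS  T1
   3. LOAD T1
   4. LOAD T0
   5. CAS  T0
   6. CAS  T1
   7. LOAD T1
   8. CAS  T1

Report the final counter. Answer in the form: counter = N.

   1) LOAD T1:  M=2  r_T1=2
   2) CAS  T1:  M=3  r_T1=2 ✓
   3) LOAD T1:  M=3  r_T1=3
   4) LOAD T0:  M=3  r_T0=3
   5) CAS  T0:  M=4  r_T0=3 ✓
   6) CAS  T1:  M=4  r_T1=3 ✗
   7) LOAD T1:  M=4  r_T1=4
   8) CAS  T1:  M=5  r_T1=4 ✓

counter = 5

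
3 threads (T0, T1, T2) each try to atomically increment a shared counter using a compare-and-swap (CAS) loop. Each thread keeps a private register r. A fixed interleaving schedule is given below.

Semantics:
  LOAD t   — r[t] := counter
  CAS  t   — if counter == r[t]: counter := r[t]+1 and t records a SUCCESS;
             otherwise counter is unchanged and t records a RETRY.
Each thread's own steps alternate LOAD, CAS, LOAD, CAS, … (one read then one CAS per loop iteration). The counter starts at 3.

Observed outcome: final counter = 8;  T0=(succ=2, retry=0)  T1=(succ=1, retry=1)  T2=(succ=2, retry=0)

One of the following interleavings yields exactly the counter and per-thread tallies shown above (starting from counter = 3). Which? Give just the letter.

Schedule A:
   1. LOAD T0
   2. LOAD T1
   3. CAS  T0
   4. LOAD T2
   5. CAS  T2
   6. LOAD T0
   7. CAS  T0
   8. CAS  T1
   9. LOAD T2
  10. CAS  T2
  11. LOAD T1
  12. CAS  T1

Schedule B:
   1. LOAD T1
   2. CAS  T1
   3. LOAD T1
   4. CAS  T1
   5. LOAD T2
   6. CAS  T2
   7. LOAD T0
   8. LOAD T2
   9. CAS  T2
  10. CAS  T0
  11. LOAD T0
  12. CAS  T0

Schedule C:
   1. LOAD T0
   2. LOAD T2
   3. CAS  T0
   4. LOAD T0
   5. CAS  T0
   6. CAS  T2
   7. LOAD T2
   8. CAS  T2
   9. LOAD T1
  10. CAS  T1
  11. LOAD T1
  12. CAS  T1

Simulating candidate A:
[1] T0.load  rd  (counter 3, T0.r 3)
[2] T1.load  rd  (counter 3, T1.r 3)
[3] T0.cas  hit  (counter 4, T0.r 3)
[4] T2.load  rd  (counter 4, T2.r 4)
[5] T2.cas  hit  (counter 5, T2.r 4)
[6] T0.load  rd  (counter 5, T0.r 5)
[7] T0.cas  hit  (counter 6, T0.r 5)
[8] T1.cas  miss  (counter 6, T1.r 3)
[9] T2.load  rd  (counter 6, T2.r 6)
[10] T2.cas  hit  (counter 7, T2.r 6)
[11] T1.load  rd  (counter 7, T1.r 7)
[12] T1.cas  hit  (counter 8, T1.r 7)

A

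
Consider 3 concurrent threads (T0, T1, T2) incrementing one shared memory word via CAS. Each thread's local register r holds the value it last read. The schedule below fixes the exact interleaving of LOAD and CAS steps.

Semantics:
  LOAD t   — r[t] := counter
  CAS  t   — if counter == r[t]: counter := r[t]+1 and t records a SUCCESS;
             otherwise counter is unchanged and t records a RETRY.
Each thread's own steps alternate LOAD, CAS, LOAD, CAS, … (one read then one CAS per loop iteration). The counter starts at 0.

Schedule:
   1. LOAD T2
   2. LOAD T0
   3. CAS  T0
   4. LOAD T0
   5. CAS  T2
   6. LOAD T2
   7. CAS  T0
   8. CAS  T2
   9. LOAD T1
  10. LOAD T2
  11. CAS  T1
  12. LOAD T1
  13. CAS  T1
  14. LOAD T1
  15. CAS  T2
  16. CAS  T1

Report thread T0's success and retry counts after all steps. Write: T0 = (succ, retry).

T0 = (2, 0)

   1) LOAD T2:  M=0  r_T2=0
   2) LOAD T0:  M=0  r_T0=0
   3) CAS  T0:  M=1  r_T0=0 ✓
   4) LOAD T0:  M=1  r_T0=1
   5) CAS  T2:  M=1  r_T2=0 ✗
   6) LOAD T2:  M=1  r_T2=1
   7) CAS  T0:  M=2  r_T0=1 ✓
   8) CAS  T2:  M=2  r_T2=1 ✗
   9) LOAD T1:  M=2  r_T1=2
  10) LOAD T2:  M=2  r_T2=2
  11) CAS  T1:  M=3  r_T1=2 ✓
  12) LOAD T1:  M=3  r_T1=3
  13) CAS  T1:  M=4  r_T1=3 ✓
  14) LOAD T1:  M=4  r_T1=4
  15) CAS  T2:  M=4  r_T2=2 ✗
  16) CAS  T1:  M=5  r_T1=4 ✓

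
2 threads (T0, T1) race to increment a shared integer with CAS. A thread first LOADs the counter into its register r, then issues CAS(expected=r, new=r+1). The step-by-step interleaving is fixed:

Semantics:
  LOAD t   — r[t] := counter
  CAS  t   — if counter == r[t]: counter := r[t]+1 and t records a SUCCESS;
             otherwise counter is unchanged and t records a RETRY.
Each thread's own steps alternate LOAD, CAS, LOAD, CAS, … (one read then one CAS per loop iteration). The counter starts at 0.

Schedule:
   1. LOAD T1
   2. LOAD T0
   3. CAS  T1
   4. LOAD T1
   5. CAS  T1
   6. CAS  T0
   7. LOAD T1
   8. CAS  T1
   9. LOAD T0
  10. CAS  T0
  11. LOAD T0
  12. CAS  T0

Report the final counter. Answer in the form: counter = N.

   1) LOAD T1:  M=0  r_T1=0
   2) LOAD T0:  M=0  r_T0=0
   3) CAS  T1:  M=1  r_T1=0 ✓
   4) LOAD T1:  M=1  r_T1=1
   5) CAS  T1:  M=2  r_T1=1 ✓
   6) CAS  T0:  M=2  r_T0=0 ✗
   7) LOAD T1:  M=2  r_T1=2
   8) CAS  T1:  M=3  r_T1=2 ✓
   9) LOAD T0:  M=3  r_T0=3
  10) CAS  T0:  M=4  r_T0=3 ✓
  11) LOAD T0:  M=4  r_T0=4
  12) CAS  T0:  M=5  r_T0=4 ✓

counter = 5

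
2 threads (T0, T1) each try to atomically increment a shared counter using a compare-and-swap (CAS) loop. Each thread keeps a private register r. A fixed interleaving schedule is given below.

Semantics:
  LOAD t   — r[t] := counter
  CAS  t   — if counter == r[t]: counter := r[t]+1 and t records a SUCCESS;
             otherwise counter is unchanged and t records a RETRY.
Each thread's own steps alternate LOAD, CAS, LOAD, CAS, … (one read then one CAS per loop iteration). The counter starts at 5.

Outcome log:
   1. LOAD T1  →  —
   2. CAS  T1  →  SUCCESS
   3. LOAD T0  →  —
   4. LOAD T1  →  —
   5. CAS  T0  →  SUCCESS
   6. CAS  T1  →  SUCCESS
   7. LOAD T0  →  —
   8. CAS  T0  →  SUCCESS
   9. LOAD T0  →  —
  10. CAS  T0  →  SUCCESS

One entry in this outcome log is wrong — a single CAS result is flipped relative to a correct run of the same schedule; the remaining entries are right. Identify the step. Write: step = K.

Reference trace:
   1) LOAD T1:  M=5  r_T1=5
   2) CAS  T1:  M=6  r_T1=5 ✓
   3) LOAD T0:  M=6  r_T0=6
   4) LOAD T1:  M=6  r_T1=6
   5) CAS  T0:  M=7  r_T0=6 ✓
   6) CAS  T1:  M=7  r_T1=6 ✗
   7) LOAD T0:  M=7  r_T0=7
   8) CAS  T0:  M=8  r_T0=7 ✓
   9) LOAD T0:  M=8  r_T0=8
  10) CAS  T0:  M=9  r_T0=8 ✓
Log disagrees first at step 6.

step = 6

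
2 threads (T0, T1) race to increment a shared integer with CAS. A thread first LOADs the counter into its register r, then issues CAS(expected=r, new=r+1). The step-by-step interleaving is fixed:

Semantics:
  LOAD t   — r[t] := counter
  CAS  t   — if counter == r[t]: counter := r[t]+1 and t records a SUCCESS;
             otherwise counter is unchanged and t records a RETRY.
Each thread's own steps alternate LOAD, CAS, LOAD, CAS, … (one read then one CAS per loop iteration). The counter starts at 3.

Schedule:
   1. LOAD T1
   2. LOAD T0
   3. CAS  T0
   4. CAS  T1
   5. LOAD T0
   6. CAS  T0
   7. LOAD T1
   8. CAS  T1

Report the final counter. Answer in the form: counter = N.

T1 LOAD — after: cnt=3, r=3 — load
T0 LOAD — after: cnt=3, r=3 — load
T0 CAS — after: cnt=4, r=3 — ok
T1 CAS — after: cnt=4, r=3 — retry
T0 LOAD — after: cnt=4, r=4 — load
T0 CAS — after: cnt=5, r=4 — ok
T1 LOAD — after: cnt=5, r=5 — load
T1 CAS — after: cnt=6, r=5 — ok

counter = 6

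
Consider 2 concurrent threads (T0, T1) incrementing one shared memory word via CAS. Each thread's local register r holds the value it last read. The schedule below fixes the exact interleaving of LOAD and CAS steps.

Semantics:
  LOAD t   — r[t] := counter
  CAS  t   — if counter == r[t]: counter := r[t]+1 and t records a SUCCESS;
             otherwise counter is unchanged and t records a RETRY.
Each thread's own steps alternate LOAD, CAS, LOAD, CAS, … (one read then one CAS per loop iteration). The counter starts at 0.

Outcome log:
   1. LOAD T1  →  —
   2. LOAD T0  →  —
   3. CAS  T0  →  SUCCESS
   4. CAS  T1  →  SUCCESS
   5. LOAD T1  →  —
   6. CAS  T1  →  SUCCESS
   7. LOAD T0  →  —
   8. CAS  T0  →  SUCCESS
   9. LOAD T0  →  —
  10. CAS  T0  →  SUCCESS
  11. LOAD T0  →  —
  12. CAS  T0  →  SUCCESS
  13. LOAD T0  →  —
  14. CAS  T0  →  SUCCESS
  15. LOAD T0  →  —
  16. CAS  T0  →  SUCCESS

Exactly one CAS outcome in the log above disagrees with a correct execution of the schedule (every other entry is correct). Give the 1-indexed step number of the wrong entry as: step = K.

Correct run:
T1 LOAD — after: cnt=0, r=0 — load
T0 LOAD — after: cnt=0, r=0 — load
T0 CAS — after: cnt=1, r=0 — ok
T1 CAS — after: cnt=1, r=0 — retry
T1 LOAD — after: cnt=1, r=1 — load
T1 CAS — after: cnt=2, r=1 — ok
T0 LOAD — after: cnt=2, r=2 — load
T0 CAS — after: cnt=3, r=2 — ok
T0 LOAD — after: cnt=3, r=3 — load
T0 CAS — after: cnt=4, r=3 — ok
T0 LOAD — after: cnt=4, r=4 — load
T0 CAS — after: cnt=5, r=4 — ok
T0 LOAD — after: cnt=5, r=5 — load
T0 CAS — after: cnt=6, r=5 — ok
T0 LOAD — after: cnt=6, r=6 — load
T0 CAS — after: cnt=7, r=6 — ok
Log disagrees first at step 4.

step = 4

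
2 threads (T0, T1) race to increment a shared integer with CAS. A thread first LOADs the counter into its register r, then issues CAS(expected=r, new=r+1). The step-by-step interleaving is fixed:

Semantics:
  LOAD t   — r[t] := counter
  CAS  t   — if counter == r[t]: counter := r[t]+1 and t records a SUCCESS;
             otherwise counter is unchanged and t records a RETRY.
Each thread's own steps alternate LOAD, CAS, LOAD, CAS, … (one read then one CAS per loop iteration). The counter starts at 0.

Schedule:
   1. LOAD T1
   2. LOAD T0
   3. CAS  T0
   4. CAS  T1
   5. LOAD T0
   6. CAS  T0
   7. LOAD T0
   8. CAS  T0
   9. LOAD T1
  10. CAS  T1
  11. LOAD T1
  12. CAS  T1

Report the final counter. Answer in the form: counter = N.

[1] T1.load  rd  (counter 0, T1.r 0)
[2] T0.load  rd  (counter 0, T0.r 0)
[3] T0.cas  hit  (counter 1, T0.r 0)
[4] T1.cas  miss  (counter 1, T1.r 0)
[5] T0.load  rd  (counter 1, T0.r 1)
[6] T0.cas  hit  (counter 2, T0.r 1)
[7] T0.load  rd  (counter 2, T0.r 2)
[8] T0.cas  hit  (counter 3, T0.r 2)
[9] T1.load  rd  (counter 3, T1.r 3)
[10] T1.cas  hit  (counter 4, T1.r 3)
[11] T1.load  rd  (counter 4, T1.r 4)
[12] T1.cas  hit  (counter 5, T1.r 4)

counter = 5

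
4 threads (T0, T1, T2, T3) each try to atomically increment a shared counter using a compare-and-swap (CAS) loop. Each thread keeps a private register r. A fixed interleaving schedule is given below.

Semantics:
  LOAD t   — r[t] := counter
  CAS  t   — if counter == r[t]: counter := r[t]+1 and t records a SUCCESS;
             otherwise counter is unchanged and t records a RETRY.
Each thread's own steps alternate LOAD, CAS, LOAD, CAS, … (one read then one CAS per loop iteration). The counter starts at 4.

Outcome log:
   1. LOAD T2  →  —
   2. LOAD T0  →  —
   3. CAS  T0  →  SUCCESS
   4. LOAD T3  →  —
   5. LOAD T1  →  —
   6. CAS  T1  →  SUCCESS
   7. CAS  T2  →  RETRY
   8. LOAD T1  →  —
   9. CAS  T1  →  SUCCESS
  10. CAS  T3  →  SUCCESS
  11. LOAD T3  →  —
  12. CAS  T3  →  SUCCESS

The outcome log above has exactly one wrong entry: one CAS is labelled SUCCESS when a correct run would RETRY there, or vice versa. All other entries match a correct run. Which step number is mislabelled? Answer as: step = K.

step = 10

Reference trace:
[1] T2.load  rd  (counter 4, T2.r 4)
[2] T0.load  rd  (counter 4, T0.r 4)
[3] T0.cas  hit  (counter 5, T0.r 4)
[4] T3.load  rd  (counter 5, T3.r 5)
[5] T1.load  rd  (counter 5, T1.r 5)
[6] T1.cas  hit  (counter 6, T1.r 5)
[7] T2.cas  miss  (counter 6, T2.r 4)
[8] T1.load  rd  (counter 6, T1.r 6)
[9] T1.cas  hit  (counter 7, T1.r 6)
[10] T3.cas  miss  (counter 7, T3.r 5)
[11] T3.load  rd  (counter 7, T3.r 7)
[12] T3.cas  hit  (counter 8, T3.r 7)
Log disagrees first at step 10.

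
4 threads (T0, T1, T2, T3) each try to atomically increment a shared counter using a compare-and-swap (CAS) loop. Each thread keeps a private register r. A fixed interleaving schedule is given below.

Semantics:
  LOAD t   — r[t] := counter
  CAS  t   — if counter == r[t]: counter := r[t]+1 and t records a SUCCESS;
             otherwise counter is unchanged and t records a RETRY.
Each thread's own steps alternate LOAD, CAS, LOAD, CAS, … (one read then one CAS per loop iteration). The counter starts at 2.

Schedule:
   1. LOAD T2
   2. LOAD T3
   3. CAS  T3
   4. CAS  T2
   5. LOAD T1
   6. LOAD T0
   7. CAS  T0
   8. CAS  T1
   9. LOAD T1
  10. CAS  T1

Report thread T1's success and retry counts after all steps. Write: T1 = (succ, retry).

T1 = (1, 1)

T2 LOAD — after: cnt=2, r=2 — load
T3 LOAD — after: cnt=2, r=2 — load
T3 CAS — after: cnt=3, r=2 — ok
T2 CAS — after: cnt=3, r=2 — retry
T1 LOAD — after: cnt=3, r=3 — load
T0 LOAD — after: cnt=3, r=3 — load
T0 CAS — after: cnt=4, r=3 — ok
T1 CAS — after: cnt=4, r=3 — retry
T1 LOAD — after: cnt=4, r=4 — load
T1 CAS — after: cnt=5, r=4 — ok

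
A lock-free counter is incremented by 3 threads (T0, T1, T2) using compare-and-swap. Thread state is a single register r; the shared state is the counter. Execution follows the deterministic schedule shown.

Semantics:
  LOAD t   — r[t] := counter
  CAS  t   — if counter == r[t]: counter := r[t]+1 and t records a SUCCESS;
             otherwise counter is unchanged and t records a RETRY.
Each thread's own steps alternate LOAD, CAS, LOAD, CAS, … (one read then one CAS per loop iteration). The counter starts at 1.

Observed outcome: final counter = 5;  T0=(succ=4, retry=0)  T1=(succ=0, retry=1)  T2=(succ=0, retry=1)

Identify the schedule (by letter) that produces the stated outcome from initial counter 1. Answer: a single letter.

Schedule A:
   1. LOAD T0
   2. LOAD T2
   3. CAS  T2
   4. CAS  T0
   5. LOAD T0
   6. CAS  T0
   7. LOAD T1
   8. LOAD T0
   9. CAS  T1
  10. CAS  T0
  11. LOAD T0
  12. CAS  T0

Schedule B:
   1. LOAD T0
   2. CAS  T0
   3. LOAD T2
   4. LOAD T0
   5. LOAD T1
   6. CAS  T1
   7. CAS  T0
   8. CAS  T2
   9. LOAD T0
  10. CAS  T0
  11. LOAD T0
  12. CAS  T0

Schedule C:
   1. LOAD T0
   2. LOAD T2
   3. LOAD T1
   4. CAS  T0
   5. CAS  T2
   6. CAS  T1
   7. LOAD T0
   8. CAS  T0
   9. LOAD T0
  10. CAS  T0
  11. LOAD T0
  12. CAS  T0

Run C:
   1) LOAD T0:  M=1  r_T0=1
   2) LOAD T2:  M=1  r_T2=1
   3) LOAD T1:  M=1  r_T1=1
   4) CAS  T0:  M=2  r_T0=1 ✓
   5) CAS  T2:  M=2  r_T2=1 ✗
   6) CAS  T1:  M=2  r_T1=1 ✗
   7) LOAD T0:  M=2  r_T0=2
   8) CAS  T0:  M=3  r_T0=2 ✓
   9) LOAD T0:  M=3  r_T0=3
  10) CAS  T0:  M=4  r_T0=3 ✓
  11) LOAD T0:  M=4  r_T0=4
  12) CAS  T0:  M=5  r_T0=4 ✓

C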